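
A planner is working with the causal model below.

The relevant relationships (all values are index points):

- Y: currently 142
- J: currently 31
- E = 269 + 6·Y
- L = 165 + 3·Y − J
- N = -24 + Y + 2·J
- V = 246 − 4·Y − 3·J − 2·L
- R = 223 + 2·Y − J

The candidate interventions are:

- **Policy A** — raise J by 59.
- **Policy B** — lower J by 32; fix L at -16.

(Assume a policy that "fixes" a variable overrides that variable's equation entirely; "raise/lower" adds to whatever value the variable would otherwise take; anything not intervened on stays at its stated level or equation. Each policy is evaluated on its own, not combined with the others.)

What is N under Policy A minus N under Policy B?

Policy A (J + 59):
  Y = 142
  J = 31 + 59 = 90
  N = -24 + 142 + 2·90 = 298
Policy B (J − 32, L := -16):
  Y = 142
  J = 31 − 32 = -1
  N = -24 + 142 + 2·(-1) = 116
N: 298 − 116 = 182

182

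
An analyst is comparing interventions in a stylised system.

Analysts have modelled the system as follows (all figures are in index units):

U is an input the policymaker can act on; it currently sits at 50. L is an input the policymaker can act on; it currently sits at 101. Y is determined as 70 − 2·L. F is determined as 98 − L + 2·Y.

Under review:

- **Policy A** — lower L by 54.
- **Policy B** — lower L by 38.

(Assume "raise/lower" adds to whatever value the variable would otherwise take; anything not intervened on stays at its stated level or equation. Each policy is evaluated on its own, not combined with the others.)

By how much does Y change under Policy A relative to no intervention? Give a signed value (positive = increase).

Baseline:
  L = 101
  Y = 70 − 2·101 = -132
Policy A (L − 54):
  L = 101 − 54 = 47
  Y = 70 − 2·47 = -24
Change in Y: -24 − (-132) = 108

108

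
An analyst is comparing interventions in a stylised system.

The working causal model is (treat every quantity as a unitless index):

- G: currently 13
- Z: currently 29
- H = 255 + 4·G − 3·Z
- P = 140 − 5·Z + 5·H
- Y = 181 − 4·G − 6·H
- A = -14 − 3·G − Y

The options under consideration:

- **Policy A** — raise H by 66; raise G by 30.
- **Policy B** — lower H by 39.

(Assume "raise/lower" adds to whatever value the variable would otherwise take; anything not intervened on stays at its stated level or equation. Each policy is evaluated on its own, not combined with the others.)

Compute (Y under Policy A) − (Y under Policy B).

-1470

Policy A (H + 66, G + 30):
  G = 13 + 30 = 43
  Z = 29
  H = 255 + 4·43 − 3·29 (+66 from intervention) = 406
  Y = 181 − 4·43 − 6·406 = -2427
Policy B (H − 39):
  G = 13
  Z = 29
  H = 255 + 4·13 − 3·29 (−39 from intervention) = 181
  Y = 181 − 4·13 − 6·181 = -957
Y: -2427 − (-957) = -1470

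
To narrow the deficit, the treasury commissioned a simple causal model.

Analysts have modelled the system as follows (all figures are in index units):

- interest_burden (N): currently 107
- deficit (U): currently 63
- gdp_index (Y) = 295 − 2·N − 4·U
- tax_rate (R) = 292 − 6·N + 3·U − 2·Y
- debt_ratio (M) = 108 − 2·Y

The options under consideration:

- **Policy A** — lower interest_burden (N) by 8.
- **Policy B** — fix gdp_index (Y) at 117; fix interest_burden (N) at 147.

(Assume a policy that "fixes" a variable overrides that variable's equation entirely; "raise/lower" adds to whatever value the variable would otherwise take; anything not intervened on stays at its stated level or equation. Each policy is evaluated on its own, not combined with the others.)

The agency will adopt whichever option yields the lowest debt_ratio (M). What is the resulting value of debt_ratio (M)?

Policy A (N − 8):
  N = 107 − 8 = 99
  U = 63
  Y = 295 − 2·99 − 4·63 = -155
  M = 108 − 2·(-155) = 418
Policy B (Y := 117, N := 147):
  N = 147
  U = 63
  Y = 117
  M = 108 − 2·117 = -126
Comparing — Policy A: M=418, Policy B: M=-126. Lowest is -126 (Policy B).

-126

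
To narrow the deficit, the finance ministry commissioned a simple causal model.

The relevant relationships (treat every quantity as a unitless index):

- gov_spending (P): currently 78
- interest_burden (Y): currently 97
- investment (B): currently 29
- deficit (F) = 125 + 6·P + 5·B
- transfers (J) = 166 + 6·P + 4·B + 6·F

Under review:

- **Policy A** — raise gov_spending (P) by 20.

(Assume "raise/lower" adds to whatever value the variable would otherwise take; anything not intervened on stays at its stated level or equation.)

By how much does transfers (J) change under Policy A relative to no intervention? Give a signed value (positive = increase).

840

Baseline:
  P = 78
  B = 29
  F = 125 + 6·78 + 5·29 = 738
  J = 166 + 6·78 + 4·29 + 6·738 = 5178
Policy A (P + 20):
  P = 78 + 20 = 98
  B = 29
  F = 125 + 6·98 + 5·29 = 858
  J = 166 + 6·98 + 4·29 + 6·858 = 6018
Change in J: 6018 − 5178 = 840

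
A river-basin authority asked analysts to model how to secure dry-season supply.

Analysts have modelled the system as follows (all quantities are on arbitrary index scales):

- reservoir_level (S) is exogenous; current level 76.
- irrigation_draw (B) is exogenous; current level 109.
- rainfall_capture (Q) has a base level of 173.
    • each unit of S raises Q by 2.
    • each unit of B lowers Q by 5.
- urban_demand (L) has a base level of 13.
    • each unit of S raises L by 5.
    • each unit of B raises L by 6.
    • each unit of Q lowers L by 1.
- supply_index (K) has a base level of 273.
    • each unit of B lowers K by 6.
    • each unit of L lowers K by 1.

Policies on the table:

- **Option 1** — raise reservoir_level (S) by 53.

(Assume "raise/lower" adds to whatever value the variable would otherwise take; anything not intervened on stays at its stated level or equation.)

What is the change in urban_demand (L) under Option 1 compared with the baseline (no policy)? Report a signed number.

Baseline:
  S = 76
  B = 109
  Q = 173 + 2·76 − 5·109 = -220
  L = 13 + 5·76 + 6·109 − (-220) = 1267
Option 1 (S + 53):
  S = 76 + 53 = 129
  B = 109
  Q = 173 + 2·129 − 5·109 = -114
  L = 13 + 5·129 + 6·109 − (-114) = 1426
Change in L: 1426 − 1267 = 159

159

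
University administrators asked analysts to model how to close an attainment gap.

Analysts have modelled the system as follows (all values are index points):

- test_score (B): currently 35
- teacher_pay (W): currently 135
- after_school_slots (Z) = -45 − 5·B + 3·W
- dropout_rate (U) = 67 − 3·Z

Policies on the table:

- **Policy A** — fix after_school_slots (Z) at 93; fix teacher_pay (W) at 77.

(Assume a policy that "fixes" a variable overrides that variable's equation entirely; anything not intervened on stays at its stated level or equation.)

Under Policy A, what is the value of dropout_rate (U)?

Policy A (Z := 93, W := 77):
  B = 35
  W = 77
  Z = 93
  U = 67 − 3·93 = -212

-212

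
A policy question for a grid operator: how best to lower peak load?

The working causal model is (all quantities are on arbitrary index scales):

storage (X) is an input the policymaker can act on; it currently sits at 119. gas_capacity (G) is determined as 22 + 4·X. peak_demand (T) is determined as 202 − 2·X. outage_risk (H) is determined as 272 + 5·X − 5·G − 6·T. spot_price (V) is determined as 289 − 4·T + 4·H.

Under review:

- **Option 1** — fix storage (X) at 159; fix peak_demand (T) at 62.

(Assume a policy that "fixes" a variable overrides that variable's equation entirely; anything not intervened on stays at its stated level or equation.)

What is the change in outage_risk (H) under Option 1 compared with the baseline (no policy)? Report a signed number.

Baseline:
  X = 119
  G = 22 + 4·119 = 498
  T = 202 − 2·119 = -36
  H = 272 + 5·119 − 5·498 − 6·(-36) = -1407
Option 1 (X := 159, T := 62):
  X = 159
  G = 22 + 4·159 = 658
  T = 62
  H = 272 + 5·159 − 5·658 − 6·62 = -2595
Change in H: -2595 − (-1407) = -1188

-1188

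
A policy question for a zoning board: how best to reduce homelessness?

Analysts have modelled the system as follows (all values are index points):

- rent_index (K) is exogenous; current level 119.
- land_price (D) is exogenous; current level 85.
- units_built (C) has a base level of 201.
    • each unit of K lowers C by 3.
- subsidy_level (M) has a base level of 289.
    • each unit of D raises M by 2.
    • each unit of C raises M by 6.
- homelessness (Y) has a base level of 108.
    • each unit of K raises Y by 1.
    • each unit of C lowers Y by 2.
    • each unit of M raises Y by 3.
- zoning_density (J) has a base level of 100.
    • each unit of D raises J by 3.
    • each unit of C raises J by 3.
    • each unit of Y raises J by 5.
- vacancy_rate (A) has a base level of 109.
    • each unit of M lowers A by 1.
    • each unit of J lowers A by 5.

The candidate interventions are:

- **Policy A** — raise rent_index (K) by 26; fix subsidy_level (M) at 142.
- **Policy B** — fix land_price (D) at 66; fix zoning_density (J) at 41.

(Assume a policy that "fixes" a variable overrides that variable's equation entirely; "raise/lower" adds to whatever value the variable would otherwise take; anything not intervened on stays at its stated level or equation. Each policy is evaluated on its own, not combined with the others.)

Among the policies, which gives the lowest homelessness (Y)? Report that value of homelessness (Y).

-1006

Policy A (K + 26, M := 142):
  K = 119 + 26 = 145
  D = 85
  C = 201 − 3·145 = -234
  M = 142
  Y = 108 + 145 − 2·(-234) + 3·142 = 1147
Policy B (D := 66, J := 41):
  K = 119
  D = 66
  C = 201 − 3·119 = -156
  M = 289 + 2·66 + 6·(-156) = -515
  Y = 108 + 119 − 2·(-156) + 3·(-515) = -1006
Comparing — Policy A: Y=1147, Policy B: Y=-1006. Lowest is -1006 (Policy B).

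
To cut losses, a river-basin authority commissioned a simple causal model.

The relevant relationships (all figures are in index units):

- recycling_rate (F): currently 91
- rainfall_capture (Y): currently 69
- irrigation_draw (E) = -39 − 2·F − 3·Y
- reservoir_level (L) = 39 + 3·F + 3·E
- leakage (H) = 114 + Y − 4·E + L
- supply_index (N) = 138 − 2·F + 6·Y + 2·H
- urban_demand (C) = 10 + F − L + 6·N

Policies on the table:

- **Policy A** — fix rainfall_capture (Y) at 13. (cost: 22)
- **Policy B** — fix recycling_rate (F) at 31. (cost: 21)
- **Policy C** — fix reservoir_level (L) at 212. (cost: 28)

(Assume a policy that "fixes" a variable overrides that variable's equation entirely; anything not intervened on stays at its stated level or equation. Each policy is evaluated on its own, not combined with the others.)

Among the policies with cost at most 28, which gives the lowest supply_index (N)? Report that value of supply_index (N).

1432

Policy A (Y := 13):
  F = 91
  Y = 13
  E = -39 − 2·91 − 3·13 = -260
  L = 39 + 3·91 + 3·(-260) = -468
  H = 114 + 13 − 4·(-260) + (-468) = 699
  N = 138 − 2·91 + 6·13 + 2·699 = 1432
Policy B (F := 31):
  F = 31
  Y = 69
  E = -39 − 2·31 − 3·69 = -308
  L = 39 + 3·31 + 3·(-308) = -792
  H = 114 + 69 − 4·(-308) + (-792) = 623
  N = 138 − 2·31 + 6·69 + 2·623 = 1736
Policy C (L := 212):
  F = 91
  Y = 69
  E = -39 − 2·91 − 3·69 = -428
  L = 212
  H = 114 + 69 − 4·(-428) + 212 = 2107
  N = 138 − 2·91 + 6·69 + 2·2107 = 4584
Comparing — Policy A: N=1432, Policy B: N=1736, Policy C: N=4584. Lowest is 1432 (Policy A).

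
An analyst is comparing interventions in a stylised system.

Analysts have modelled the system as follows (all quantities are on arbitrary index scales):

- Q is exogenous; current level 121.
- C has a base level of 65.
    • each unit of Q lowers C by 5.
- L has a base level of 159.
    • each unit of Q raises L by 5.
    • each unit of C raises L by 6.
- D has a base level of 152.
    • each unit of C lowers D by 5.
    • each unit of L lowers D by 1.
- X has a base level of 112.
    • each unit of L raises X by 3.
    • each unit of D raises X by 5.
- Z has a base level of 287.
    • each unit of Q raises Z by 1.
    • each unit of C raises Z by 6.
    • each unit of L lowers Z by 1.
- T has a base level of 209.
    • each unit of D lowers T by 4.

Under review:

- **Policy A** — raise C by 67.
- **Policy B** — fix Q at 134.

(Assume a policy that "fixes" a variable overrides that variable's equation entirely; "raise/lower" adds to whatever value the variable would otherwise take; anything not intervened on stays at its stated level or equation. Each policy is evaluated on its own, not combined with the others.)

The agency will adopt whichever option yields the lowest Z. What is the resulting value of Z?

-408

Policy A (C + 67):
  Q = 121
  C = 65 − 5·121 (+67 from intervention) = -473
  L = 159 + 5·121 + 6·(-473) = -2074
  Z = 287 + 121 + 6·(-473) − (-2074) = -356
Policy B (Q := 134):
  Q = 134
  C = 65 − 5·134 = -605
  L = 159 + 5·134 + 6·(-605) = -2801
  Z = 287 + 134 + 6·(-605) − (-2801) = -408
Comparing — Policy A: Z=-356, Policy B: Z=-408. Lowest is -408 (Policy B).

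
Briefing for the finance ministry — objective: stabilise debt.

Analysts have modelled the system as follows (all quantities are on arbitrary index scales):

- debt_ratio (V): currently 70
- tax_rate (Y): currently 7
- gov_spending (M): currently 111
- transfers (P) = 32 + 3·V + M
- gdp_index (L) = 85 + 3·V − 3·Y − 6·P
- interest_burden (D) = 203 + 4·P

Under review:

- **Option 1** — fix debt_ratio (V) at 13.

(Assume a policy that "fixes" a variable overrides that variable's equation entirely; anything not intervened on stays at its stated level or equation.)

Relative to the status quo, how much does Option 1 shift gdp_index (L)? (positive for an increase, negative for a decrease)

855

Baseline:
  V = 70
  Y = 7
  M = 111
  P = 32 + 3·70 + 111 = 353
  L = 85 + 3·70 − 3·7 − 6·353 = -1844
Option 1 (V := 13):
  V = 13
  Y = 7
  M = 111
  P = 32 + 3·13 + 111 = 182
  L = 85 + 3·13 − 3·7 − 6·182 = -989
Change in L: -989 − (-1844) = 855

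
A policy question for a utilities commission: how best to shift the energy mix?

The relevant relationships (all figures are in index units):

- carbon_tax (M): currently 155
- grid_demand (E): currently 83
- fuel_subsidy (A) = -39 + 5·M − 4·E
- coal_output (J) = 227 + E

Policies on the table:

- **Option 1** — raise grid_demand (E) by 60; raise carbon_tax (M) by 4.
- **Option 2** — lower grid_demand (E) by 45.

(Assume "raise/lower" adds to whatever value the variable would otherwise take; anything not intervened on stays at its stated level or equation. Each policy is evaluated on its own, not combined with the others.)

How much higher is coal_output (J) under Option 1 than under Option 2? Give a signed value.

Option 1 (E + 60, M + 4):
  E = 83 + 60 = 143
  J = 227 + 143 = 370
Option 2 (E − 45):
  E = 83 − 45 = 38
  J = 227 + 38 = 265
J: 370 − 265 = 105

105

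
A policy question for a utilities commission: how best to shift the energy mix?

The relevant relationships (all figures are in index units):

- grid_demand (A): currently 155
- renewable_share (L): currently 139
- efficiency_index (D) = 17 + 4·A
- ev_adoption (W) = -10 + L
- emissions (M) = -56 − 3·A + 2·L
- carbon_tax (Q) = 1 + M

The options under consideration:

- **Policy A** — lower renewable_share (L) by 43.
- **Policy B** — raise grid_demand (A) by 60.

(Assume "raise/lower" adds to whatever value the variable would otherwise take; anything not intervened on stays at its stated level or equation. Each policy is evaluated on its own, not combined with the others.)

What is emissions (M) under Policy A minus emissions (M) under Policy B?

94

Policy A (L − 43):
  A = 155
  L = 139 − 43 = 96
  M = -56 − 3·155 + 2·96 = -329
Policy B (A + 60):
  A = 155 + 60 = 215
  L = 139
  M = -56 − 3·215 + 2·139 = -423
M: -329 − (-423) = 94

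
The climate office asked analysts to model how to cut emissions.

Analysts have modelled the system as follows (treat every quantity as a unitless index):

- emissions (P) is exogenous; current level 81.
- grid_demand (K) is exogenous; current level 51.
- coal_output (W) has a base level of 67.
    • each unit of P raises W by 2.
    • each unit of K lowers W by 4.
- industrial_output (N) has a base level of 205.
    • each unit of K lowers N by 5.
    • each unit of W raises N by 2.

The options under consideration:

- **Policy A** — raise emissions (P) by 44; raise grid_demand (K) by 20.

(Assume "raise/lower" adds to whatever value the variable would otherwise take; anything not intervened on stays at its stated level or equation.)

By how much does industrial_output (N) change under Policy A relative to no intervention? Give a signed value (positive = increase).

-84

Baseline:
  P = 81
  K = 51
  W = 67 + 2·81 − 4·51 = 25
  N = 205 − 5·51 + 2·25 = 0
Policy A (P + 44, K + 20):
  P = 81 + 44 = 125
  K = 51 + 20 = 71
  W = 67 + 2·125 − 4·71 = 33
  N = 205 − 5·71 + 2·33 = -84
Change in N: -84 − 0 = -84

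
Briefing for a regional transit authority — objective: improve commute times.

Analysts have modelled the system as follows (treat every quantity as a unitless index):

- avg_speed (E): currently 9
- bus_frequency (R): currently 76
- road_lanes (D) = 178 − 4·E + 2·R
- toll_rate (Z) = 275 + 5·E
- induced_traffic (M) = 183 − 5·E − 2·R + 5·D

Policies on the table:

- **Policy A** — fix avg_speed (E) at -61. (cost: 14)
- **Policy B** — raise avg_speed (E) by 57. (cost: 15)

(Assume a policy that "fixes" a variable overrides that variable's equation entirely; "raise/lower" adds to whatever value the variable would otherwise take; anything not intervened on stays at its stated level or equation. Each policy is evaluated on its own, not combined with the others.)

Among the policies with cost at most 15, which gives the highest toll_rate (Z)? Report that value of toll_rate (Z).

605

Policy A (E := -61):
  E = -61
  Z = 275 + 5·(-61) = -30
Policy B (E + 57):
  E = 9 + 57 = 66
  Z = 275 + 5·66 = 605
Comparing — Policy A: Z=-30, Policy B: Z=605. Highest is 605 (Policy B).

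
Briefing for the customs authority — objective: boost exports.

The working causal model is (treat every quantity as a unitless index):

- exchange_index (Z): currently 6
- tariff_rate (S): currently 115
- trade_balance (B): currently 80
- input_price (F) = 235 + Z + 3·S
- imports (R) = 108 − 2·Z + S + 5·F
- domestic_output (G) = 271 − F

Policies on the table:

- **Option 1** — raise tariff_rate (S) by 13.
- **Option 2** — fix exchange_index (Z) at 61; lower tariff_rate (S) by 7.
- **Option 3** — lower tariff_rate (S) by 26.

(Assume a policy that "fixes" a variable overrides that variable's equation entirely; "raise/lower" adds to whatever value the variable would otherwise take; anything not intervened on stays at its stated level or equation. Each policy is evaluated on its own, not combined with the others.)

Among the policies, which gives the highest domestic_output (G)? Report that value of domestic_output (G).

Option 1 (S + 13):
  Z = 6
  S = 115 + 13 = 128
  F = 235 + 6 + 3·128 = 625
  G = 271 − 625 = -354
Option 2 (Z := 61, S − 7):
  Z = 61
  S = 115 − 7 = 108
  F = 235 + 61 + 3·108 = 620
  G = 271 − 620 = -349
Option 3 (S − 26):
  Z = 6
  S = 115 − 26 = 89
  F = 235 + 6 + 3·89 = 508
  G = 271 − 508 = -237
Comparing — Option 1: G=-354, Option 2: G=-349, Option 3: G=-237. Highest is -237 (Option 3).

-237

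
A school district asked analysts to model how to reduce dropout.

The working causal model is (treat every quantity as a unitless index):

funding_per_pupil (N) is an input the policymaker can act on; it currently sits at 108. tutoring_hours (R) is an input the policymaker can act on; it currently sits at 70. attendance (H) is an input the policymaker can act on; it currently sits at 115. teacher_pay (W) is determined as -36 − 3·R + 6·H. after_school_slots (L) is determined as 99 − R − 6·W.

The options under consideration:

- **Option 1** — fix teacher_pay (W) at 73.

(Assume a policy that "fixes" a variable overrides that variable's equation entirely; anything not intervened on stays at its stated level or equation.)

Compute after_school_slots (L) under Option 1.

Option 1 (W := 73):
  R = 70
  H = 115
  W = 73
  L = 99 − 70 − 6·73 = -409

-409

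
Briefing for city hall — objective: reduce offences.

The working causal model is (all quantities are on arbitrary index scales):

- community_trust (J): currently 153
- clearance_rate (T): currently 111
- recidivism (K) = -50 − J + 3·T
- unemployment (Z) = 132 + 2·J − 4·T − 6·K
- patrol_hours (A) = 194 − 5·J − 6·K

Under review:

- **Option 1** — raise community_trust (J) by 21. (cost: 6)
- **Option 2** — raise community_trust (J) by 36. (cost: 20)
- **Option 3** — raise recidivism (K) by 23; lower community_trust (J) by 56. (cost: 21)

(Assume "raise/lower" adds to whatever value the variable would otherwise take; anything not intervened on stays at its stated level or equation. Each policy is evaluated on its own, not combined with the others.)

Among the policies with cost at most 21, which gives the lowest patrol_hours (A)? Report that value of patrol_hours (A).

Option 1 (J + 21):
  J = 153 + 21 = 174
  T = 111
  K = -50 − 174 + 3·111 = 109
  A = 194 − 5·174 − 6·109 = -1330
Option 2 (J + 36):
  J = 153 + 36 = 189
  T = 111
  K = -50 − 189 + 3·111 = 94
  A = 194 − 5·189 − 6·94 = -1315
Option 3 (K + 23, J − 56):
  J = 153 − 56 = 97
  T = 111
  K = -50 − 97 + 3·111 (+23 from intervention) = 209
  A = 194 − 5·97 − 6·209 = -1545
Comparing — Option 1: A=-1330, Option 2: A=-1315, Option 3: A=-1545. Lowest is -1545 (Option 3).

-1545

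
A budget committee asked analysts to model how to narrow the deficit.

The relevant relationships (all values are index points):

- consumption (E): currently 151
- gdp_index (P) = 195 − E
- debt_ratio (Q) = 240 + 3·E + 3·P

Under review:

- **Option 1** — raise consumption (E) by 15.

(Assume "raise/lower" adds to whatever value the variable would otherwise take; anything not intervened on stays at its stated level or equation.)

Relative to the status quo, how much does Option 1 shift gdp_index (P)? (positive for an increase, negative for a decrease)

Baseline:
  E = 151
  P = 195 − 151 = 44
Option 1 (E + 15):
  E = 151 + 15 = 166
  P = 195 − 166 = 29
Change in P: 29 − 44 = -15

-15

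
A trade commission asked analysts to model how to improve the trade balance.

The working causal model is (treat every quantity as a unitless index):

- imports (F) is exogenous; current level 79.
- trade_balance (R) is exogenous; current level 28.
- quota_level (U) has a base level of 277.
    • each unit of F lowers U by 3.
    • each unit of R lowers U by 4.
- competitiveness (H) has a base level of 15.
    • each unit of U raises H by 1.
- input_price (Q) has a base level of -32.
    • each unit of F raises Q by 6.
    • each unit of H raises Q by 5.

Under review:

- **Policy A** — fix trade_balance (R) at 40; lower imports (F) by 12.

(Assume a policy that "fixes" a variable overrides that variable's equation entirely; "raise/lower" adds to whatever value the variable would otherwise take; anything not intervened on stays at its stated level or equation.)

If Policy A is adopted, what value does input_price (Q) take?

25

Policy A (R := 40, F − 12):
  F = 79 − 12 = 67
  R = 40
  U = 277 − 3·67 − 4·40 = -84
  H = 15 + (-84) = -69
  Q = -32 + 6·67 + 5·(-69) = 25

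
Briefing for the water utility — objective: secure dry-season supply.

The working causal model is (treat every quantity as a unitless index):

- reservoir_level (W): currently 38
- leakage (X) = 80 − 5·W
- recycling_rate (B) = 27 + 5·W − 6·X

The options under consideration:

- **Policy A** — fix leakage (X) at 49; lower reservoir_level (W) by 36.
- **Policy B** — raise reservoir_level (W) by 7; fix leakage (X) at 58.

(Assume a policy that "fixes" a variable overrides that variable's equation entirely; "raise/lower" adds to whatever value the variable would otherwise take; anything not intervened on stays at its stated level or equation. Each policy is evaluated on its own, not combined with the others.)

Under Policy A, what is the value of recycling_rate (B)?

-257

Policy A (X := 49, W − 36):
  W = 38 − 36 = 2
  X = 49
  B = 27 + 5·2 − 6·49 = -257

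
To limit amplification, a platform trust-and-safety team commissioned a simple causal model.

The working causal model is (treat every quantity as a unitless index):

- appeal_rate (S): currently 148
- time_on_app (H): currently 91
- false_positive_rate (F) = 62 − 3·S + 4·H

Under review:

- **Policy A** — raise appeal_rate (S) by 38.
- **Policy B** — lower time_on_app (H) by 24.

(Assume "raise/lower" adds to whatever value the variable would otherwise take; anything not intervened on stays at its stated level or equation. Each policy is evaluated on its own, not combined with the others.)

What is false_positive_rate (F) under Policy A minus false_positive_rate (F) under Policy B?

-18

Policy A (S + 38):
  S = 148 + 38 = 186
  H = 91
  F = 62 − 3·186 + 4·91 = -132
Policy B (H − 24):
  S = 148
  H = 91 − 24 = 67
  F = 62 − 3·148 + 4·67 = -114
F: -132 − (-114) = -18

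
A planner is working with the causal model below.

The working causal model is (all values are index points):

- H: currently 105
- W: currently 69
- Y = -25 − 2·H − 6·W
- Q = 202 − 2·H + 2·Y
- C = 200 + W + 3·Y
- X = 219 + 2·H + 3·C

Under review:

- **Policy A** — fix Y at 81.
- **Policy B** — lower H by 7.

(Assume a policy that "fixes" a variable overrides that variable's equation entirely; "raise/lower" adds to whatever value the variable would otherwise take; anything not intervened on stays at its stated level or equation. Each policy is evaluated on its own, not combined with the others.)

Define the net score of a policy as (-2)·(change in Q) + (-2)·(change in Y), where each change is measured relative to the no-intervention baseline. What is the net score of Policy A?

-4380

Baseline:
  H = 105
  W = 69
  Y = -25 − 2·105 − 6·69 = -649
  Q = 202 − 2·105 + 2·(-649) = -1306
Policy A (Y := 81):
  H = 105
  W = 69
  Y = 81
  Q = 202 − 2·105 + 2·81 = 154
ΔQ = 154 − (-1306) = 1460; ΔY = 81 − (-649) = 730
Score = (-2)·1460 + (-2)·730 = -4380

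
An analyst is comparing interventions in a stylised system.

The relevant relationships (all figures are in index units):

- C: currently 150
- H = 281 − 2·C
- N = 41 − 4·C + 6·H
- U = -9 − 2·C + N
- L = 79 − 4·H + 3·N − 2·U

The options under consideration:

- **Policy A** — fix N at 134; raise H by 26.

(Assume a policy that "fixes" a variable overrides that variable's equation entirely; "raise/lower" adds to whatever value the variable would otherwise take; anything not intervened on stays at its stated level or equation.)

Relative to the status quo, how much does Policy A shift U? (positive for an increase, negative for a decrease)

Baseline:
  C = 150
  H = 281 − 2·150 = -19
  N = 41 − 4·150 + 6·(-19) = -673
  U = -9 − 2·150 + (-673) = -982
Policy A (N := 134, H + 26):
  C = 150
  H = 281 − 2·150 (+26 from intervention) = 7
  N = 134
  U = -9 − 2·150 + 134 = -175
Change in U: -175 − (-982) = 807

807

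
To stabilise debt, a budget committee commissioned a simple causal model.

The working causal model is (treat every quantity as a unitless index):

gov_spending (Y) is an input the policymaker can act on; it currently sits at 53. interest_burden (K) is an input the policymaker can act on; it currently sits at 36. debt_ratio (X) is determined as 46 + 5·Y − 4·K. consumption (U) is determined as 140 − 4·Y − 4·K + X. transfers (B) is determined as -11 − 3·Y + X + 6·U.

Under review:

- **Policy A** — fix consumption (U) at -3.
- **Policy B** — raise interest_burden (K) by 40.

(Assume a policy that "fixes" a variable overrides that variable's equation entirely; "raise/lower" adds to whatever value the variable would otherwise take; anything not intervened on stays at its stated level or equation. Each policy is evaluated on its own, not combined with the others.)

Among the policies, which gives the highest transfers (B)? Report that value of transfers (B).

-21

Policy A (U := -3):
  Y = 53
  K = 36
  X = 46 + 5·53 − 4·36 = 167
  U = -3
  B = -11 − 3·53 + 167 + 6·(-3) = -21
Policy B (K + 40):
  Y = 53
  K = 36 + 40 = 76
  X = 46 + 5·53 − 4·76 = 7
  U = 140 − 4·53 − 4·76 + 7 = -369
  B = -11 − 3·53 + 7 + 6·(-369) = -2377
Comparing — Policy A: B=-21, Policy B: B=-2377. Highest is -21 (Policy A).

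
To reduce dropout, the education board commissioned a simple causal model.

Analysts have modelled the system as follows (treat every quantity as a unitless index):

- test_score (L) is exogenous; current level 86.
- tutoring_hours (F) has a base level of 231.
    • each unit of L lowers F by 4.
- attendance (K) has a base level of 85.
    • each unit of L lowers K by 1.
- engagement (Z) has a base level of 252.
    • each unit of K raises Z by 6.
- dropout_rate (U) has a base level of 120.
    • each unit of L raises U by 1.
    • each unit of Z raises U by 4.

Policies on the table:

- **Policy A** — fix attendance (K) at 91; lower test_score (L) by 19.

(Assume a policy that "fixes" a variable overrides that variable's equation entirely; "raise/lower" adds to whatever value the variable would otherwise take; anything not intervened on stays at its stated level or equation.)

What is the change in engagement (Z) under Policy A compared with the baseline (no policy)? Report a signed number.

Baseline:
  L = 86
  K = 85 − 86 = -1
  Z = 252 + 6·(-1) = 246
Policy A (K := 91, L − 19):
  L = 86 − 19 = 67
  K = 91
  Z = 252 + 6·91 = 798
Change in Z: 798 − 246 = 552

552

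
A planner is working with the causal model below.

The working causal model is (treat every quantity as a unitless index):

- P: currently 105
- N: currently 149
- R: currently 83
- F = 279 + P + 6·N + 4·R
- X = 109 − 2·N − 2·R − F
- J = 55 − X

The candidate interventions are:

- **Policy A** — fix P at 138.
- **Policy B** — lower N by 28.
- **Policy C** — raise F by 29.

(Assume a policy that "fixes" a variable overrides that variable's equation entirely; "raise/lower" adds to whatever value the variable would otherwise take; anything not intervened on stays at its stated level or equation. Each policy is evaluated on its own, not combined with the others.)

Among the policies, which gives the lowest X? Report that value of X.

-1998

Policy A (P := 138):
  P = 138
  N = 149
  R = 83
  F = 279 + 138 + 6·149 + 4·83 = 1643
  X = 109 − 2·149 − 2·83 − 1643 = -1998
Policy B (N − 28):
  P = 105
  N = 149 − 28 = 121
  R = 83
  F = 279 + 105 + 6·121 + 4·83 = 1442
  X = 109 − 2·121 − 2·83 − 1442 = -1741
Policy C (F + 29):
  P = 105
  N = 149
  R = 83
  F = 279 + 105 + 6·149 + 4·83 (+29 from intervention) = 1639
  X = 109 − 2·149 − 2·83 − 1639 = -1994
Comparing — Policy A: X=-1998, Policy B: X=-1741, Policy C: X=-1994. Lowest is -1998 (Policy A).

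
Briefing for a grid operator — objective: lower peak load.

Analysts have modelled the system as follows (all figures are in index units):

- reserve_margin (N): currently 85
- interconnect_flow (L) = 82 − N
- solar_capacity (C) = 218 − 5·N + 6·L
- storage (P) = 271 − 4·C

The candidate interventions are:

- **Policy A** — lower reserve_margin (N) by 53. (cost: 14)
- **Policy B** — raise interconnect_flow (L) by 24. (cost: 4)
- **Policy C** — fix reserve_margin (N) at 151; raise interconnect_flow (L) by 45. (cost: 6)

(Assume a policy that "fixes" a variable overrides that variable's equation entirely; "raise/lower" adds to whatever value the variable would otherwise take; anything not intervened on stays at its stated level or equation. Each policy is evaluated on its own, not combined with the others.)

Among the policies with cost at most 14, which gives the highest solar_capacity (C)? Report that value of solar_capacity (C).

358

Policy A (N − 53):
  N = 85 − 53 = 32
  L = 82 − 32 = 50
  C = 218 − 5·32 + 6·50 = 358
Policy B (L + 24):
  N = 85
  L = 82 − 85 (+24 from intervention) = 21
  C = 218 − 5·85 + 6·21 = -81
Policy C (N := 151, L + 45):
  N = 151
  L = 82 − 151 (+45 from intervention) = -24
  C = 218 − 5·151 + 6·(-24) = -681
Comparing — Policy A: C=358, Policy B: C=-81, Policy C: C=-681. Highest is 358 (Policy A).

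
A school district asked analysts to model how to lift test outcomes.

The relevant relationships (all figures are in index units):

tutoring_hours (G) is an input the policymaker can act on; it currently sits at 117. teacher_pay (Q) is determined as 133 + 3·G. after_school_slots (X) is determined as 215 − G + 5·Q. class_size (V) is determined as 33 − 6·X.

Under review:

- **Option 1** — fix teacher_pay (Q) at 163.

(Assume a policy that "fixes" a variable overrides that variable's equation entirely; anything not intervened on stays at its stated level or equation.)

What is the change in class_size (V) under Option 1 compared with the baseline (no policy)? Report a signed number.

9630

Baseline:
  G = 117
  Q = 133 + 3·117 = 484
  X = 215 − 117 + 5·484 = 2518
  V = 33 − 6·2518 = -15075
Option 1 (Q := 163):
  G = 117
  Q = 163
  X = 215 − 117 + 5·163 = 913
  V = 33 − 6·913 = -5445
Change in V: -5445 − (-15075) = 9630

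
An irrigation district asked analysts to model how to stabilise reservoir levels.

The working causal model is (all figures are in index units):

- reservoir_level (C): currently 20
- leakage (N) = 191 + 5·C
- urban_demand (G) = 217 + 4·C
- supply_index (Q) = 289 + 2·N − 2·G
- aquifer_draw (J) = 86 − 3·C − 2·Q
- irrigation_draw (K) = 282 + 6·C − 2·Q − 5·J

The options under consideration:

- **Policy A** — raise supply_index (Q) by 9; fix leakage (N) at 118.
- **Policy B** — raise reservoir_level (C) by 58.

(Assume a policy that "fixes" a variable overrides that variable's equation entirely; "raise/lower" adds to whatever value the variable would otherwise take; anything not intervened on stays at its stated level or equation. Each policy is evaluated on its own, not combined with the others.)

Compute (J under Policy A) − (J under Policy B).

1080

Policy A (Q + 9, N := 118):
  C = 20
  N = 118
  G = 217 + 4·20 = 297
  Q = 289 + 2·118 − 2·297 (+9 from intervention) = -60
  J = 86 − 3·20 − 2·(-60) = 146
Policy B (C + 58):
  C = 20 + 58 = 78
  N = 191 + 5·78 = 581
  G = 217 + 4·78 = 529
  Q = 289 + 2·581 − 2·529 = 393
  J = 86 − 3·78 − 2·393 = -934
J: 146 − (-934) = 1080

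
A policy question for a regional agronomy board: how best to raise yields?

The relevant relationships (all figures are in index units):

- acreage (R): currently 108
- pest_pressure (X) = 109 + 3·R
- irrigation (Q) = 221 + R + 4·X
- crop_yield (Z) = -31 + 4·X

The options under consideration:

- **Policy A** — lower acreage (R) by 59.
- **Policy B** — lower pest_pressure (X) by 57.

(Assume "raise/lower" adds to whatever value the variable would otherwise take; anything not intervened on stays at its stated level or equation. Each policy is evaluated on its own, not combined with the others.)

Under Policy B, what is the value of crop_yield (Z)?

1473

Policy B (X − 57):
  R = 108
  X = 109 + 3·108 (−57 from intervention) = 376
  Z = -31 + 4·376 = 1473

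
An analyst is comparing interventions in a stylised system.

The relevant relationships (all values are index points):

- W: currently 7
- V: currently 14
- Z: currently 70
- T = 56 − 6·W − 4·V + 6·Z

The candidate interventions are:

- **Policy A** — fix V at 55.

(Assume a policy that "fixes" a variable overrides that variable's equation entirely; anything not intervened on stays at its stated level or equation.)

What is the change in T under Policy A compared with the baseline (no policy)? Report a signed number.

-164

Baseline:
  W = 7
  V = 14
  Z = 70
  T = 56 − 6·7 − 4·14 + 6·70 = 378
Policy A (V := 55):
  W = 7
  V = 55
  Z = 70
  T = 56 − 6·7 − 4·55 + 6·70 = 214
Change in T: 214 − 378 = -164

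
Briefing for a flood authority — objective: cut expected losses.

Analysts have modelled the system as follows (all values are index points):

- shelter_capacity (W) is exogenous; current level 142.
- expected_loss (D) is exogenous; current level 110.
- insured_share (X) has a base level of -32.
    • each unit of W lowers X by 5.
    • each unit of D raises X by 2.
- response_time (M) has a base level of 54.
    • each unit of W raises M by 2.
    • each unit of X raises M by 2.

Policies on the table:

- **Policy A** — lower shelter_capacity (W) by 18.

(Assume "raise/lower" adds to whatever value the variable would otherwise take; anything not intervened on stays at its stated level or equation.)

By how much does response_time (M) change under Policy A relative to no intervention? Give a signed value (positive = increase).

144

Baseline:
  W = 142
  D = 110
  X = -32 − 5·142 + 2·110 = -522
  M = 54 + 2·142 + 2·(-522) = -706
Policy A (W − 18):
  W = 142 − 18 = 124
  D = 110
  X = -32 − 5·124 + 2·110 = -432
  M = 54 + 2·124 + 2·(-432) = -562
Change in M: -562 − (-706) = 144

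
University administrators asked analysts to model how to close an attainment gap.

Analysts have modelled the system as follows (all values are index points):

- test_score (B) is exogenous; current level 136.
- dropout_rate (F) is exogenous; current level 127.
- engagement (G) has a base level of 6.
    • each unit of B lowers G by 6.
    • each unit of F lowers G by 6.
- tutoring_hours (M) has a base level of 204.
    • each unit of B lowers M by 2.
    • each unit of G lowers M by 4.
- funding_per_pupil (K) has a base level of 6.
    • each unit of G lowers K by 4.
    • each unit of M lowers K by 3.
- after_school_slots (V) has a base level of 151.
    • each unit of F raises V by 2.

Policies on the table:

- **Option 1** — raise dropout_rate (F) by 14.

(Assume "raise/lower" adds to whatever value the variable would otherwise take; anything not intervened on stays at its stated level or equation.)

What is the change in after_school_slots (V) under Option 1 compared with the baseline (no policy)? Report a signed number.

28

Baseline:
  F = 127
  V = 151 + 2·127 = 405
Option 1 (F + 14):
  F = 127 + 14 = 141
  V = 151 + 2·141 = 433
Change in V: 433 − 405 = 28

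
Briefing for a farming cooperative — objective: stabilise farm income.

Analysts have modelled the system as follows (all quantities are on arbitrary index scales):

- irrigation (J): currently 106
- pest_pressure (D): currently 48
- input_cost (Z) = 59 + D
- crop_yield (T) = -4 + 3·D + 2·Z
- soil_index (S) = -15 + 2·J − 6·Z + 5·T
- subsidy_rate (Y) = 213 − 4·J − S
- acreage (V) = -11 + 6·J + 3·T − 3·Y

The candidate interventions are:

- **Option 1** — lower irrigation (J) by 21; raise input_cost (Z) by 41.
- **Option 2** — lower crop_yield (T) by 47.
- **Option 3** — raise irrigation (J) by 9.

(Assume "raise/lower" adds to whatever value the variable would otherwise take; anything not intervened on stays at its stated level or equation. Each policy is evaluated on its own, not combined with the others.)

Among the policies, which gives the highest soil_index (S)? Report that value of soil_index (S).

1447

Option 1 (J − 21, Z + 41):
  J = 106 − 21 = 85
  D = 48
  Z = 59 + 48 (+41 from intervention) = 148
  T = -4 + 3·48 + 2·148 = 436
  S = -15 + 2·85 − 6·148 + 5·436 = 1447
Option 2 (T − 47):
  J = 106
  D = 48
  Z = 59 + 48 = 107
  T = -4 + 3·48 + 2·107 (−47 from intervention) = 307
  S = -15 + 2·106 − 6·107 + 5·307 = 1090
Option 3 (J + 9):
  J = 106 + 9 = 115
  D = 48
  Z = 59 + 48 = 107
  T = -4 + 3·48 + 2·107 = 354
  S = -15 + 2·115 − 6·107 + 5·354 = 1343
Comparing — Option 1: S=1447, Option 2: S=1090, Option 3: S=1343. Highest is 1447 (Option 1).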